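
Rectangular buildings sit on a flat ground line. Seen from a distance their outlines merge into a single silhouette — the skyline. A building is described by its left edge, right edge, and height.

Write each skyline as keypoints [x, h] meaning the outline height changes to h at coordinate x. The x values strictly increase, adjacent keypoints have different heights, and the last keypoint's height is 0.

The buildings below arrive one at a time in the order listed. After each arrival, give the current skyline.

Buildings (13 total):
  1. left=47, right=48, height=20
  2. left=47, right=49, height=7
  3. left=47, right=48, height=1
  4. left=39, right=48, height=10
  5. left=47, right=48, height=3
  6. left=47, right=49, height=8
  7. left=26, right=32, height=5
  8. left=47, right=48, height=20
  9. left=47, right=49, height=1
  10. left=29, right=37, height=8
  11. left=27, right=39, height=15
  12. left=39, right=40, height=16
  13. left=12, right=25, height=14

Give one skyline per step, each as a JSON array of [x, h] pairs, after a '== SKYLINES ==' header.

== SKYLINES ==
[[47,20],[48,0]]
[[47,20],[48,7],[49,0]]
[[47,20],[48,7],[49,0]]
[[39,10],[47,20],[48,7],[49,0]]
[[39,10],[47,20],[48,7],[49,0]]
[[39,10],[47,20],[48,8],[49,0]]
[[26,5],[32,0],[39,10],[47,20],[48,8],[49,0]]
[[26,5],[32,0],[39,10],[47,20],[48,8],[49,0]]
[[26,5],[32,0],[39,10],[47,20],[48,8],[49,0]]
[[26,5],[29,8],[37,0],[39,10],[47,20],[48,8],[49,0]]
[[26,5],[27,15],[39,10],[47,20],[48,8],[49,0]]
[[26,5],[27,15],[39,16],[40,10],[47,20],[48,8],[49,0]]
[[12,14],[25,0],[26,5],[27,15],[39,16],[40,10],[47,20],[48,8],[49,0]]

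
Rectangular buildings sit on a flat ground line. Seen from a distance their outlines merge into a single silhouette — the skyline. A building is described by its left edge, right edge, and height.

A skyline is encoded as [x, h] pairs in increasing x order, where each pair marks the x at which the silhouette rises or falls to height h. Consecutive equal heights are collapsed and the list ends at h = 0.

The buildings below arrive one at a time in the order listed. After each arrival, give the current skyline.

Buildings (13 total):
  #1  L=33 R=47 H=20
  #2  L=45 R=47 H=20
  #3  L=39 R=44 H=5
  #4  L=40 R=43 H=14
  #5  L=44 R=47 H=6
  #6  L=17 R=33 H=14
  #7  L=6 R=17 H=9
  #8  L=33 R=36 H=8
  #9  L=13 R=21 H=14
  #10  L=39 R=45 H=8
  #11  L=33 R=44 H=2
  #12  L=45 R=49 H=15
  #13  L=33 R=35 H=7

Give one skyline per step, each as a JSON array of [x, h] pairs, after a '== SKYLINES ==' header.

== SKYLINES ==
[[33,20],[47,0]]
[[33,20],[47,0]]
[[33,20],[47,0]]
[[33,20],[47,0]]
[[33,20],[47,0]]
[[17,14],[33,20],[47,0]]
[[6,9],[17,14],[33,20],[47,0]]
[[6,9],[17,14],[33,20],[47,0]]
[[6,9],[13,14],[33,20],[47,0]]
[[6,9],[13,14],[33,20],[47,0]]
[[6,9],[13,14],[33,20],[47,0]]
[[6,9],[13,14],[33,20],[47,15],[49,0]]
[[6,9],[13,14],[33,20],[47,15],[49,0]]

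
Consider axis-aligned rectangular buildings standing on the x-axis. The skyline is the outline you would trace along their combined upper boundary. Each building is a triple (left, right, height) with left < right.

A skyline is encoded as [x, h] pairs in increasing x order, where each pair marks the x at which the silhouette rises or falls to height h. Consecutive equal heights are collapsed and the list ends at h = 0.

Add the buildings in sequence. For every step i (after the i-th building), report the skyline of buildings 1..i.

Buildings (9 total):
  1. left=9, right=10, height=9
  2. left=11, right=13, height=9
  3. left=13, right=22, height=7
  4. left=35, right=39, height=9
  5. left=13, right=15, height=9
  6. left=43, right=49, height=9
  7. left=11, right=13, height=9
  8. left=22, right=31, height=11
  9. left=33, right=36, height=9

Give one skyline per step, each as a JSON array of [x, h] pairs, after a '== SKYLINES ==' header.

== SKYLINES ==
[[9,9],[10,0]]
[[9,9],[10,0],[11,9],[13,0]]
[[9,9],[10,0],[11,9],[13,7],[22,0]]
[[9,9],[10,0],[11,9],[13,7],[22,0],[35,9],[39,0]]
[[9,9],[10,0],[11,9],[15,7],[22,0],[35,9],[39,0]]
[[9,9],[10,0],[11,9],[15,7],[22,0],[35,9],[39,0],[43,9],[49,0]]
[[9,9],[10,0],[11,9],[15,7],[22,0],[35,9],[39,0],[43,9],[49,0]]
[[9,9],[10,0],[11,9],[15,7],[22,11],[31,0],[35,9],[39,0],[43,9],[49,0]]
[[9,9],[10,0],[11,9],[15,7],[22,11],[31,0],[33,9],[39,0],[43,9],[49,0]]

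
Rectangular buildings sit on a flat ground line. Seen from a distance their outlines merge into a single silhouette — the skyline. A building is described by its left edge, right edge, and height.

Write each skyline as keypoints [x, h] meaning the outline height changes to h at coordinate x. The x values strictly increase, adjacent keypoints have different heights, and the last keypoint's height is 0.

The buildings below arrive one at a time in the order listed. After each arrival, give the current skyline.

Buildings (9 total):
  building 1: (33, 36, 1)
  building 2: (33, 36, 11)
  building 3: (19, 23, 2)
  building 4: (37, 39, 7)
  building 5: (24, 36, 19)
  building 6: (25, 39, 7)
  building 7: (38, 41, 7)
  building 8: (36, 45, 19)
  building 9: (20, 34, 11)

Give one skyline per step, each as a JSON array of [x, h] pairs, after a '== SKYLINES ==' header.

== SKYLINES ==
[[33,1],[36,0]]
[[33,11],[36,0]]
[[19,2],[23,0],[33,11],[36,0]]
[[19,2],[23,0],[33,11],[36,0],[37,7],[39,0]]
[[19,2],[23,0],[24,19],[36,0],[37,7],[39,0]]
[[19,2],[23,0],[24,19],[36,7],[39,0]]
[[19,2],[23,0],[24,19],[36,7],[41,0]]
[[19,2],[23,0],[24,19],[45,0]]
[[19,2],[20,11],[24,19],[45,0]]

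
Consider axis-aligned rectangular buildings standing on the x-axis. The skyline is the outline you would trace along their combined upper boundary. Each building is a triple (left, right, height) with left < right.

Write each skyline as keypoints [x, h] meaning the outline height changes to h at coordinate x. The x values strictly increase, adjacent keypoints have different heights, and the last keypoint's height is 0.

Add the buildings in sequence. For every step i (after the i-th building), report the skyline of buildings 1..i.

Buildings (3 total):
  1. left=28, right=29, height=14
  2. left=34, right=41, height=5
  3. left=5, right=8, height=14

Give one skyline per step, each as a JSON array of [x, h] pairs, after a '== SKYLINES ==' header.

== SKYLINES ==
[[28,14],[29,0]]
[[28,14],[29,0],[34,5],[41,0]]
[[5,14],[8,0],[28,14],[29,0],[34,5],[41,0]]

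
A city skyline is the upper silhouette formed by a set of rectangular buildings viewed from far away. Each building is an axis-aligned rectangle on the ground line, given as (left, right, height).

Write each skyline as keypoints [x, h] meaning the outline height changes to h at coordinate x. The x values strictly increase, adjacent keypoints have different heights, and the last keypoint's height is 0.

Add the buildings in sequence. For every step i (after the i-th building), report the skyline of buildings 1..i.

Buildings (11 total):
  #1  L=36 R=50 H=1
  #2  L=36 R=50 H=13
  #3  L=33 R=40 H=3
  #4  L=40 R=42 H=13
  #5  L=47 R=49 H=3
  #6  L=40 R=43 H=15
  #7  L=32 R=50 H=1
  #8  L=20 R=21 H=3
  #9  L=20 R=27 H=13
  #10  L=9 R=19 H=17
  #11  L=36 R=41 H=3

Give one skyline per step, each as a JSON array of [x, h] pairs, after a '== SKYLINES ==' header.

== SKYLINES ==
[[36,1],[50,0]]
[[36,13],[50,0]]
[[33,3],[36,13],[50,0]]
[[33,3],[36,13],[50,0]]
[[33,3],[36,13],[50,0]]
[[33,3],[36,13],[40,15],[43,13],[50,0]]
[[32,1],[33,3],[36,13],[40,15],[43,13],[50,0]]
[[20,3],[21,0],[32,1],[33,3],[36,13],[40,15],[43,13],[50,0]]
[[20,13],[27,0],[32,1],[33,3],[36,13],[40,15],[43,13],[50,0]]
[[9,17],[19,0],[20,13],[27,0],[32,1],[33,3],[36,13],[40,15],[43,13],[50,0]]
[[9,17],[19,0],[20,13],[27,0],[32,1],[33,3],[36,13],[40,15],[43,13],[50,0]]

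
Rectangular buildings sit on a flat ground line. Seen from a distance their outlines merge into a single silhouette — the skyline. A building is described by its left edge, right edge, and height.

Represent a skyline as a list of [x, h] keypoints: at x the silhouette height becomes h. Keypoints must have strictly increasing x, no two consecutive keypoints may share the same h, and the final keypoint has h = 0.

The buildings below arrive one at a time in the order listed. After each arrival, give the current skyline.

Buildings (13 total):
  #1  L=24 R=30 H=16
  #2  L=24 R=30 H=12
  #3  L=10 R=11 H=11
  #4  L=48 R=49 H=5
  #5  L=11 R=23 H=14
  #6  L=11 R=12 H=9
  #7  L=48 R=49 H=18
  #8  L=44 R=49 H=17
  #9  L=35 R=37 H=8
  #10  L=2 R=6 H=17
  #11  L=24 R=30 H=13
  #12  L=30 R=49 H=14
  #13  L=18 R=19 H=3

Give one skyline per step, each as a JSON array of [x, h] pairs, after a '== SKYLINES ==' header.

== SKYLINES ==
[[24,16],[30,0]]
[[24,16],[30,0]]
[[10,11],[11,0],[24,16],[30,0]]
[[10,11],[11,0],[24,16],[30,0],[48,5],[49,0]]
[[10,11],[11,14],[23,0],[24,16],[30,0],[48,5],[49,0]]
[[10,11],[11,14],[23,0],[24,16],[30,0],[48,5],[49,0]]
[[10,11],[11,14],[23,0],[24,16],[30,0],[48,18],[49,0]]
[[10,11],[11,14],[23,0],[24,16],[30,0],[44,17],[48,18],[49,0]]
[[10,11],[11,14],[23,0],[24,16],[30,0],[35,8],[37,0],[44,17],[48,18],[49,0]]
[[2,17],[6,0],[10,11],[11,14],[23,0],[24,16],[30,0],[35,8],[37,0],[44,17],[48,18],[49,0]]
[[2,17],[6,0],[10,11],[11,14],[23,0],[24,16],[30,0],[35,8],[37,0],[44,17],[48,18],[49,0]]
[[2,17],[6,0],[10,11],[11,14],[23,0],[24,16],[30,14],[44,17],[48,18],[49,0]]
[[2,17],[6,0],[10,11],[11,14],[23,0],[24,16],[30,14],[44,17],[48,18],[49,0]]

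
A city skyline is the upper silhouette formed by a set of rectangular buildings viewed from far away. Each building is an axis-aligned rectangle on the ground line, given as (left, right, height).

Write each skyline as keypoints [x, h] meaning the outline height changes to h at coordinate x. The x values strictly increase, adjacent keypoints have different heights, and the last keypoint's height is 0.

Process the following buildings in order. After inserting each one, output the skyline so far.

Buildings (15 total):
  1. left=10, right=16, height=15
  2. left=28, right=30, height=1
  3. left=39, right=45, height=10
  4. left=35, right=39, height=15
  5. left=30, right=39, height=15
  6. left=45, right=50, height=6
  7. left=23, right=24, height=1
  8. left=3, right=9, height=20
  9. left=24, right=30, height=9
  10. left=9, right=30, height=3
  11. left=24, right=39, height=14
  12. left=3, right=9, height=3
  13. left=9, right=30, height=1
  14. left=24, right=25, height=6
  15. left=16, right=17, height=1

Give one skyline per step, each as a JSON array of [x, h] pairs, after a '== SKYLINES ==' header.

== SKYLINES ==
[[10,15],[16,0]]
[[10,15],[16,0],[28,1],[30,0]]
[[10,15],[16,0],[28,1],[30,0],[39,10],[45,0]]
[[10,15],[16,0],[28,1],[30,0],[35,15],[39,10],[45,0]]
[[10,15],[16,0],[28,1],[30,15],[39,10],[45,0]]
[[10,15],[16,0],[28,1],[30,15],[39,10],[45,6],[50,0]]
[[10,15],[16,0],[23,1],[24,0],[28,1],[30,15],[39,10],[45,6],[50,0]]
[[3,20],[9,0],[10,15],[16,0],[23,1],[24,0],[28,1],[30,15],[39,10],[45,6],[50,0]]
[[3,20],[9,0],[10,15],[16,0],[23,1],[24,9],[30,15],[39,10],[45,6],[50,0]]
[[3,20],[9,3],[10,15],[16,3],[24,9],[30,15],[39,10],[45,6],[50,0]]
[[3,20],[9,3],[10,15],[16,3],[24,14],[30,15],[39,10],[45,6],[50,0]]
[[3,20],[9,3],[10,15],[16,3],[24,14],[30,15],[39,10],[45,6],[50,0]]
[[3,20],[9,3],[10,15],[16,3],[24,14],[30,15],[39,10],[45,6],[50,0]]
[[3,20],[9,3],[10,15],[16,3],[24,14],[30,15],[39,10],[45,6],[50,0]]
[[3,20],[9,3],[10,15],[16,3],[24,14],[30,15],[39,10],[45,6],[50,0]]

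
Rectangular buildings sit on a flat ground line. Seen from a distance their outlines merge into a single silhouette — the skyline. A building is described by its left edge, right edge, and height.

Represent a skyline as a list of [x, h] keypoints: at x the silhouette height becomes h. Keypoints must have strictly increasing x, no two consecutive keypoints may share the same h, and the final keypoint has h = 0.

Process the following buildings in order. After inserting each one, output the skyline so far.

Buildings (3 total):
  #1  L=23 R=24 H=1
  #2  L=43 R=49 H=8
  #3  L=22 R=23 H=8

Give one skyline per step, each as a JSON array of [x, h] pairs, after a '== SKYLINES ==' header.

== SKYLINES ==
[[23,1],[24,0]]
[[23,1],[24,0],[43,8],[49,0]]
[[22,8],[23,1],[24,0],[43,8],[49,0]]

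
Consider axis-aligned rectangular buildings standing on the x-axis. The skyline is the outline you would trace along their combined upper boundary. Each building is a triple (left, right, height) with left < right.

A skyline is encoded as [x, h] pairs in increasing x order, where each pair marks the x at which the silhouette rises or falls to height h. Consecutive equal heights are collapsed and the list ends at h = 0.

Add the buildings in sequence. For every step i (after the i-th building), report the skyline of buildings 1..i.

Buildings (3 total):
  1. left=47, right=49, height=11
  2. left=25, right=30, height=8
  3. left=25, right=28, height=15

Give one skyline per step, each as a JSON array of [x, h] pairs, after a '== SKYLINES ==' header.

== SKYLINES ==
[[47,11],[49,0]]
[[25,8],[30,0],[47,11],[49,0]]
[[25,15],[28,8],[30,0],[47,11],[49,0]]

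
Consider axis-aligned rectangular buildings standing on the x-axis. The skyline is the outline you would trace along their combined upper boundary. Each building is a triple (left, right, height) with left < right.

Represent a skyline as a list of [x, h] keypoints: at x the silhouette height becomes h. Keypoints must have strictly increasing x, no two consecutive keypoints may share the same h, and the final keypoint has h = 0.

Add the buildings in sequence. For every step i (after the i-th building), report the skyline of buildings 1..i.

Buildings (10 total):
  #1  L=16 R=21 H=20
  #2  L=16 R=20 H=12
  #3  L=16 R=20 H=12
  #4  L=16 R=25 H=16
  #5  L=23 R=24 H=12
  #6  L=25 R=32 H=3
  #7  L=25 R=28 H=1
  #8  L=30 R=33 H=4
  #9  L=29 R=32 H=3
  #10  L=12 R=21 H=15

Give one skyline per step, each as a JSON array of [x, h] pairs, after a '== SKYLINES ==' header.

== SKYLINES ==
[[16,20],[21,0]]
[[16,20],[21,0]]
[[16,20],[21,0]]
[[16,20],[21,16],[25,0]]
[[16,20],[21,16],[25,0]]
[[16,20],[21,16],[25,3],[32,0]]
[[16,20],[21,16],[25,3],[32,0]]
[[16,20],[21,16],[25,3],[30,4],[33,0]]
[[16,20],[21,16],[25,3],[30,4],[33,0]]
[[12,15],[16,20],[21,16],[25,3],[30,4],[33,0]]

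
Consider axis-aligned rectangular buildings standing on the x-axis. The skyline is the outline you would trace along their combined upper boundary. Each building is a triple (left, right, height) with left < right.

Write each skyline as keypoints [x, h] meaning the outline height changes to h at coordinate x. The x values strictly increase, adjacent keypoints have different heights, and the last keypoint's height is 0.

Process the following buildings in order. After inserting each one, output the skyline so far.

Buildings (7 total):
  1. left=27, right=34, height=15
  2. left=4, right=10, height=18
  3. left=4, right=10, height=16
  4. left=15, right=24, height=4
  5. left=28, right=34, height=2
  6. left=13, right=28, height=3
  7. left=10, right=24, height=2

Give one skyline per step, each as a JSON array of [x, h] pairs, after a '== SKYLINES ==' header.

== SKYLINES ==
[[27,15],[34,0]]
[[4,18],[10,0],[27,15],[34,0]]
[[4,18],[10,0],[27,15],[34,0]]
[[4,18],[10,0],[15,4],[24,0],[27,15],[34,0]]
[[4,18],[10,0],[15,4],[24,0],[27,15],[34,0]]
[[4,18],[10,0],[13,3],[15,4],[24,3],[27,15],[34,0]]
[[4,18],[10,2],[13,3],[15,4],[24,3],[27,15],[34,0]]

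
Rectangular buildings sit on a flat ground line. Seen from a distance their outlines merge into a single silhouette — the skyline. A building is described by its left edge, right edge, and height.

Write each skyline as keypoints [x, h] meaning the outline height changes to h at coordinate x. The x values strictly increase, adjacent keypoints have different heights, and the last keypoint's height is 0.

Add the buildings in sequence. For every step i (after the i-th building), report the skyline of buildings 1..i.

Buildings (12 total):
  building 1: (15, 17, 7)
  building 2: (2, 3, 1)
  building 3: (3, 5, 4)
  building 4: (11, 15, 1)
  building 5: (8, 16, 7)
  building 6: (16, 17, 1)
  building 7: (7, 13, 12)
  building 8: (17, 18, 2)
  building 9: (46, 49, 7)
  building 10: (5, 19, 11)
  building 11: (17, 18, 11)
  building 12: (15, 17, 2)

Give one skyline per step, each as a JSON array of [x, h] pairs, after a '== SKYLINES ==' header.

== SKYLINES ==
[[15,7],[17,0]]
[[2,1],[3,0],[15,7],[17,0]]
[[2,1],[3,4],[5,0],[15,7],[17,0]]
[[2,1],[3,4],[5,0],[11,1],[15,7],[17,0]]
[[2,1],[3,4],[5,0],[8,7],[17,0]]
[[2,1],[3,4],[5,0],[8,7],[17,0]]
[[2,1],[3,4],[5,0],[7,12],[13,7],[17,0]]
[[2,1],[3,4],[5,0],[7,12],[13,7],[17,2],[18,0]]
[[2,1],[3,4],[5,0],[7,12],[13,7],[17,2],[18,0],[46,7],[49,0]]
[[2,1],[3,4],[5,11],[7,12],[13,11],[19,0],[46,7],[49,0]]
[[2,1],[3,4],[5,11],[7,12],[13,11],[19,0],[46,7],[49,0]]
[[2,1],[3,4],[5,11],[7,12],[13,11],[19,0],[46,7],[49,0]]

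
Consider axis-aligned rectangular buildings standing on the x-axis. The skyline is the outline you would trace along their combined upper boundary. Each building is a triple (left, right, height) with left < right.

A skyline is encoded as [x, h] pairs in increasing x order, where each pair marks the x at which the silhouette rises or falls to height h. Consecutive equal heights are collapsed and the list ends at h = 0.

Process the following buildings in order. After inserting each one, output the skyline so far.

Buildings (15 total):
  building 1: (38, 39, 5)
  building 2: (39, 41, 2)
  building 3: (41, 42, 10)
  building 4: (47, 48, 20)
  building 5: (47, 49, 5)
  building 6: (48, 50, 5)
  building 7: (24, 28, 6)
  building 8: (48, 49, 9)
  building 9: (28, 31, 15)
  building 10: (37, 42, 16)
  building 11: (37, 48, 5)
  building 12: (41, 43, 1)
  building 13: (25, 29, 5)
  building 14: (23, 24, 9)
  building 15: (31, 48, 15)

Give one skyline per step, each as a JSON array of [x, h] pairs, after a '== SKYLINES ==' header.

== SKYLINES ==
[[38,5],[39,0]]
[[38,5],[39,2],[41,0]]
[[38,5],[39,2],[41,10],[42,0]]
[[38,5],[39,2],[41,10],[42,0],[47,20],[48,0]]
[[38,5],[39,2],[41,10],[42,0],[47,20],[48,5],[49,0]]
[[38,5],[39,2],[41,10],[42,0],[47,20],[48,5],[50,0]]
[[24,6],[28,0],[38,5],[39,2],[41,10],[42,0],[47,20],[48,5],[50,0]]
[[24,6],[28,0],[38,5],[39,2],[41,10],[42,0],[47,20],[48,9],[49,5],[50,0]]
[[24,6],[28,15],[31,0],[38,5],[39,2],[41,10],[42,0],[47,20],[48,9],[49,5],[50,0]]
[[24,6],[28,15],[31,0],[37,16],[42,0],[47,20],[48,9],[49,5],[50,0]]
[[24,6],[28,15],[31,0],[37,16],[42,5],[47,20],[48,9],[49,5],[50,0]]
[[24,6],[28,15],[31,0],[37,16],[42,5],[47,20],[48,9],[49,5],[50,0]]
[[24,6],[28,15],[31,0],[37,16],[42,5],[47,20],[48,9],[49,5],[50,0]]
[[23,9],[24,6],[28,15],[31,0],[37,16],[42,5],[47,20],[48,9],[49,5],[50,0]]
[[23,9],[24,6],[28,15],[37,16],[42,15],[47,20],[48,9],[49,5],[50,0]]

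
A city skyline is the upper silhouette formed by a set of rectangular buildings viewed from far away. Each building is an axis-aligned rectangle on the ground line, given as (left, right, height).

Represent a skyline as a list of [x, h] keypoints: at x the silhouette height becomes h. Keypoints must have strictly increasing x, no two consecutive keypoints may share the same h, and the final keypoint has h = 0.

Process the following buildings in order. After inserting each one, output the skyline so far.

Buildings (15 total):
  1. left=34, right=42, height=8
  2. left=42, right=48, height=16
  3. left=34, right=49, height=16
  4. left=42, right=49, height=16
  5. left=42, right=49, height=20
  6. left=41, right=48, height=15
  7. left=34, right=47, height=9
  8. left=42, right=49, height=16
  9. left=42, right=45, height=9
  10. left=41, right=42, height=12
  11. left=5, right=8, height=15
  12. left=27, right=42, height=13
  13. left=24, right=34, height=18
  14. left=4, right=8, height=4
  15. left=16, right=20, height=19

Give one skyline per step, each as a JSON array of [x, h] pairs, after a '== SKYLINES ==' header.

== SKYLINES ==
[[34,8],[42,0]]
[[34,8],[42,16],[48,0]]
[[34,16],[49,0]]
[[34,16],[49,0]]
[[34,16],[42,20],[49,0]]
[[34,16],[42,20],[49,0]]
[[34,16],[42,20],[49,0]]
[[34,16],[42,20],[49,0]]
[[34,16],[42,20],[49,0]]
[[34,16],[42,20],[49,0]]
[[5,15],[8,0],[34,16],[42,20],[49,0]]
[[5,15],[8,0],[27,13],[34,16],[42,20],[49,0]]
[[5,15],[8,0],[24,18],[34,16],[42,20],[49,0]]
[[4,4],[5,15],[8,0],[24,18],[34,16],[42,20],[49,0]]
[[4,4],[5,15],[8,0],[16,19],[20,0],[24,18],[34,16],[42,20],[49,0]]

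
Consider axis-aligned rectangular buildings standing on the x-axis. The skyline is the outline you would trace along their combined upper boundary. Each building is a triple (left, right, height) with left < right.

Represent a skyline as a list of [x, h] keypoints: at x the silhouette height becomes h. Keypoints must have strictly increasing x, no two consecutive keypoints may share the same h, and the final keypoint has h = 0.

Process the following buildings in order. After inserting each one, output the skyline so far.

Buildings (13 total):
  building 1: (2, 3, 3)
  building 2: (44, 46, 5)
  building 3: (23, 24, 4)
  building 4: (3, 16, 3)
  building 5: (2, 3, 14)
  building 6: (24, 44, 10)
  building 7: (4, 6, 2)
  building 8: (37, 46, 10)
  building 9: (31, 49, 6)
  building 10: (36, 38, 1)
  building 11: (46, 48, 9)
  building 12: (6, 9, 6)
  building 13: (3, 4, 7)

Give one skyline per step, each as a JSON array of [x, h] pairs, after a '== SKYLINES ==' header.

== SKYLINES ==
[[2,3],[3,0]]
[[2,3],[3,0],[44,5],[46,0]]
[[2,3],[3,0],[23,4],[24,0],[44,5],[46,0]]
[[2,3],[16,0],[23,4],[24,0],[44,5],[46,0]]
[[2,14],[3,3],[16,0],[23,4],[24,0],[44,5],[46,0]]
[[2,14],[3,3],[16,0],[23,4],[24,10],[44,5],[46,0]]
[[2,14],[3,3],[16,0],[23,4],[24,10],[44,5],[46,0]]
[[2,14],[3,3],[16,0],[23,4],[24,10],[46,0]]
[[2,14],[3,3],[16,0],[23,4],[24,10],[46,6],[49,0]]
[[2,14],[3,3],[16,0],[23,4],[24,10],[46,6],[49,0]]
[[2,14],[3,3],[16,0],[23,4],[24,10],[46,9],[48,6],[49,0]]
[[2,14],[3,3],[6,6],[9,3],[16,0],[23,4],[24,10],[46,9],[48,6],[49,0]]
[[2,14],[3,7],[4,3],[6,6],[9,3],[16,0],[23,4],[24,10],[46,9],[48,6],[49,0]]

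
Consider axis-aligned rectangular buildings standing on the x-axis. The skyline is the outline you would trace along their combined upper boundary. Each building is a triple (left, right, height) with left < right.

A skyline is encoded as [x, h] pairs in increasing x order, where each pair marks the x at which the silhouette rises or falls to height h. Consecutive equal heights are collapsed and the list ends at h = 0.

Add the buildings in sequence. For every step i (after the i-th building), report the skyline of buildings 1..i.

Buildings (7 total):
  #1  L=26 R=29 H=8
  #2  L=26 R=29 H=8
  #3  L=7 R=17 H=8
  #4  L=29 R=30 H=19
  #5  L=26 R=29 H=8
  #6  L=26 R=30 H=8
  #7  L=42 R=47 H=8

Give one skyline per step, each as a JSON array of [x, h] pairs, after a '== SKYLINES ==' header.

== SKYLINES ==
[[26,8],[29,0]]
[[26,8],[29,0]]
[[7,8],[17,0],[26,8],[29,0]]
[[7,8],[17,0],[26,8],[29,19],[30,0]]
[[7,8],[17,0],[26,8],[29,19],[30,0]]
[[7,8],[17,0],[26,8],[29,19],[30,0]]
[[7,8],[17,0],[26,8],[29,19],[30,0],[42,8],[47,0]]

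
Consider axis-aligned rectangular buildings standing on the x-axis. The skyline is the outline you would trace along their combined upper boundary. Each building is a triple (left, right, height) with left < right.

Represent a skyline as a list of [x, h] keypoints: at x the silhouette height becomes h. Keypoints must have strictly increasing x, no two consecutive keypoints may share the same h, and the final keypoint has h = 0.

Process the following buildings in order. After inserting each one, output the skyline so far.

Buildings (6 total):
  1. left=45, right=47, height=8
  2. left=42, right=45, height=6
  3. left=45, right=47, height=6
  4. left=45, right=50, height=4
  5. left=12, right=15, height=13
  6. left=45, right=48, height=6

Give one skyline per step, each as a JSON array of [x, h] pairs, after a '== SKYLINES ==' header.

== SKYLINES ==
[[45,8],[47,0]]
[[42,6],[45,8],[47,0]]
[[42,6],[45,8],[47,0]]
[[42,6],[45,8],[47,4],[50,0]]
[[12,13],[15,0],[42,6],[45,8],[47,4],[50,0]]
[[12,13],[15,0],[42,6],[45,8],[47,6],[48,4],[50,0]]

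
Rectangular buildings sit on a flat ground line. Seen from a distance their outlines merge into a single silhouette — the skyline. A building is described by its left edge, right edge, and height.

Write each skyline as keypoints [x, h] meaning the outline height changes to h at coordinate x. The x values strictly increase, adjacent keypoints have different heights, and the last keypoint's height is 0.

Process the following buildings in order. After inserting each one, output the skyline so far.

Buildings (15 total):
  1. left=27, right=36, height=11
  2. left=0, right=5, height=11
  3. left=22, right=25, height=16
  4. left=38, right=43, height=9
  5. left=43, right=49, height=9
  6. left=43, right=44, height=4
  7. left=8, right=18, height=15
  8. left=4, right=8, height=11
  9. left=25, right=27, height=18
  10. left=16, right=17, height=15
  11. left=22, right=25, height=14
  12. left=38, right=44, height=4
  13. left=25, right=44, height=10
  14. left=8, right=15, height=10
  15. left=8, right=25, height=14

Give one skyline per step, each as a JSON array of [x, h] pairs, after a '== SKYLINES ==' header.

== SKYLINES ==
[[27,11],[36,0]]
[[0,11],[5,0],[27,11],[36,0]]
[[0,11],[5,0],[22,16],[25,0],[27,11],[36,0]]
[[0,11],[5,0],[22,16],[25,0],[27,11],[36,0],[38,9],[43,0]]
[[0,11],[5,0],[22,16],[25,0],[27,11],[36,0],[38,9],[49,0]]
[[0,11],[5,0],[22,16],[25,0],[27,11],[36,0],[38,9],[49,0]]
[[0,11],[5,0],[8,15],[18,0],[22,16],[25,0],[27,11],[36,0],[38,9],[49,0]]
[[0,11],[8,15],[18,0],[22,16],[25,0],[27,11],[36,0],[38,9],[49,0]]
[[0,11],[8,15],[18,0],[22,16],[25,18],[27,11],[36,0],[38,9],[49,0]]
[[0,11],[8,15],[18,0],[22,16],[25,18],[27,11],[36,0],[38,9],[49,0]]
[[0,11],[8,15],[18,0],[22,16],[25,18],[27,11],[36,0],[38,9],[49,0]]
[[0,11],[8,15],[18,0],[22,16],[25,18],[27,11],[36,0],[38,9],[49,0]]
[[0,11],[8,15],[18,0],[22,16],[25,18],[27,11],[36,10],[44,9],[49,0]]
[[0,11],[8,15],[18,0],[22,16],[25,18],[27,11],[36,10],[44,9],[49,0]]
[[0,11],[8,15],[18,14],[22,16],[25,18],[27,11],[36,10],[44,9],[49,0]]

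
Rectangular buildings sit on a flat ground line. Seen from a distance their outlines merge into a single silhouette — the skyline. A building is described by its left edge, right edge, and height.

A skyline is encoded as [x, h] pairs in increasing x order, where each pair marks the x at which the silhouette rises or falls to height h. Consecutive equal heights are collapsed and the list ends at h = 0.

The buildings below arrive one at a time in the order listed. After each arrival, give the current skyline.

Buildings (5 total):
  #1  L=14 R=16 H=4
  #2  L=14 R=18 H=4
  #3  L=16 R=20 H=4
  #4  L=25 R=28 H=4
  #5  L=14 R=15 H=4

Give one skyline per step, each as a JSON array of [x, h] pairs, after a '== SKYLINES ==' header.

== SKYLINES ==
[[14,4],[16,0]]
[[14,4],[18,0]]
[[14,4],[20,0]]
[[14,4],[20,0],[25,4],[28,0]]
[[14,4],[20,0],[25,4],[28,0]]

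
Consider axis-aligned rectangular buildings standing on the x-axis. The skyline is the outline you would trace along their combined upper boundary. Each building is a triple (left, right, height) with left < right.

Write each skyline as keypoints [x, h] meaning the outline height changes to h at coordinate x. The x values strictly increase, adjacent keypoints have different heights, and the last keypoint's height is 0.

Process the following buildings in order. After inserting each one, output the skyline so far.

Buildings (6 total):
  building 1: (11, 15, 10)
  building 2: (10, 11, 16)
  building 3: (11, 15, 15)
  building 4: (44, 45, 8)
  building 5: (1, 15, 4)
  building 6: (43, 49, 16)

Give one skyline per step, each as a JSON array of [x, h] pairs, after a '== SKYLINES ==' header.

== SKYLINES ==
[[11,10],[15,0]]
[[10,16],[11,10],[15,0]]
[[10,16],[11,15],[15,0]]
[[10,16],[11,15],[15,0],[44,8],[45,0]]
[[1,4],[10,16],[11,15],[15,0],[44,8],[45,0]]
[[1,4],[10,16],[11,15],[15,0],[43,16],[49,0]]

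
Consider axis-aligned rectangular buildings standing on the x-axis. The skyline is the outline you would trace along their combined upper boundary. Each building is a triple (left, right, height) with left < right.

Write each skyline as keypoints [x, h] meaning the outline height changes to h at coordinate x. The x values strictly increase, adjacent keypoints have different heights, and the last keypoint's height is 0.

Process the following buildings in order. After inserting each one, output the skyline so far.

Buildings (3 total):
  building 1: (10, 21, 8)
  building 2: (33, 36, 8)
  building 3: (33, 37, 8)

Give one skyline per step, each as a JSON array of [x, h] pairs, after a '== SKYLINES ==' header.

== SKYLINES ==
[[10,8],[21,0]]
[[10,8],[21,0],[33,8],[36,0]]
[[10,8],[21,0],[33,8],[37,0]]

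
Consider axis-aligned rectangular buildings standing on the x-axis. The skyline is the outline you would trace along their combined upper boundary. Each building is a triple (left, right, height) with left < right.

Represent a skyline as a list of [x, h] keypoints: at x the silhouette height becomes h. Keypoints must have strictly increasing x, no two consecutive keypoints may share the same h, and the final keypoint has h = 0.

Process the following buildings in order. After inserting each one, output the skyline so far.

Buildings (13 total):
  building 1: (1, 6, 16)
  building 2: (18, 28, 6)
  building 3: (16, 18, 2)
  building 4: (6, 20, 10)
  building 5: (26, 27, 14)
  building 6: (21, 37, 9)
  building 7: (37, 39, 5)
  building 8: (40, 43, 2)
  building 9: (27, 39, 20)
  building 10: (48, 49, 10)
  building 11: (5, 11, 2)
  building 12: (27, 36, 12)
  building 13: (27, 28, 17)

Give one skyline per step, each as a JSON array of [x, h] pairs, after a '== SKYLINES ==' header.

== SKYLINES ==
[[1,16],[6,0]]
[[1,16],[6,0],[18,6],[28,0]]
[[1,16],[6,0],[16,2],[18,6],[28,0]]
[[1,16],[6,10],[20,6],[28,0]]
[[1,16],[6,10],[20,6],[26,14],[27,6],[28,0]]
[[1,16],[6,10],[20,6],[21,9],[26,14],[27,9],[37,0]]
[[1,16],[6,10],[20,6],[21,9],[26,14],[27,9],[37,5],[39,0]]
[[1,16],[6,10],[20,6],[21,9],[26,14],[27,9],[37,5],[39,0],[40,2],[43,0]]
[[1,16],[6,10],[20,6],[21,9],[26,14],[27,20],[39,0],[40,2],[43,0]]
[[1,16],[6,10],[20,6],[21,9],[26,14],[27,20],[39,0],[40,2],[43,0],[48,10],[49,0]]
[[1,16],[6,10],[20,6],[21,9],[26,14],[27,20],[39,0],[40,2],[43,0],[48,10],[49,0]]
[[1,16],[6,10],[20,6],[21,9],[26,14],[27,20],[39,0],[40,2],[43,0],[48,10],[49,0]]
[[1,16],[6,10],[20,6],[21,9],[26,14],[27,20],[39,0],[40,2],[43,0],[48,10],[49,0]]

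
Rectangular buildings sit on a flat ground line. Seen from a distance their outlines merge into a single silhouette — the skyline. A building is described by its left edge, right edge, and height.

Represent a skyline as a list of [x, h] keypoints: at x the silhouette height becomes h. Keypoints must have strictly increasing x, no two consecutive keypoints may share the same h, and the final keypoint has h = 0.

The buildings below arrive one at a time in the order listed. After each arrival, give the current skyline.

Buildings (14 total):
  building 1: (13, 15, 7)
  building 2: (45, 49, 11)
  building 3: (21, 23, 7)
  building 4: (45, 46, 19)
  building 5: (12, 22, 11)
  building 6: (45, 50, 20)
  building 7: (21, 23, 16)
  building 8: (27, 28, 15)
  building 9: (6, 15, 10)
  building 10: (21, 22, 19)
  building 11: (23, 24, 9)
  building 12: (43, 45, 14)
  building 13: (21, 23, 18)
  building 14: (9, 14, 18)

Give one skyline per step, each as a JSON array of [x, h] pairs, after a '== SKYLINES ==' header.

== SKYLINES ==
[[13,7],[15,0]]
[[13,7],[15,0],[45,11],[49,0]]
[[13,7],[15,0],[21,7],[23,0],[45,11],[49,0]]
[[13,7],[15,0],[21,7],[23,0],[45,19],[46,11],[49,0]]
[[12,11],[22,7],[23,0],[45,19],[46,11],[49,0]]
[[12,11],[22,7],[23,0],[45,20],[50,0]]
[[12,11],[21,16],[23,0],[45,20],[50,0]]
[[12,11],[21,16],[23,0],[27,15],[28,0],[45,20],[50,0]]
[[6,10],[12,11],[21,16],[23,0],[27,15],[28,0],[45,20],[50,0]]
[[6,10],[12,11],[21,19],[22,16],[23,0],[27,15],[28,0],[45,20],[50,0]]
[[6,10],[12,11],[21,19],[22,16],[23,9],[24,0],[27,15],[28,0],[45,20],[50,0]]
[[6,10],[12,11],[21,19],[22,16],[23,9],[24,0],[27,15],[28,0],[43,14],[45,20],[50,0]]
[[6,10],[12,11],[21,19],[22,18],[23,9],[24,0],[27,15],[28,0],[43,14],[45,20],[50,0]]
[[6,10],[9,18],[14,11],[21,19],[22,18],[23,9],[24,0],[27,15],[28,0],[43,14],[45,20],[50,0]]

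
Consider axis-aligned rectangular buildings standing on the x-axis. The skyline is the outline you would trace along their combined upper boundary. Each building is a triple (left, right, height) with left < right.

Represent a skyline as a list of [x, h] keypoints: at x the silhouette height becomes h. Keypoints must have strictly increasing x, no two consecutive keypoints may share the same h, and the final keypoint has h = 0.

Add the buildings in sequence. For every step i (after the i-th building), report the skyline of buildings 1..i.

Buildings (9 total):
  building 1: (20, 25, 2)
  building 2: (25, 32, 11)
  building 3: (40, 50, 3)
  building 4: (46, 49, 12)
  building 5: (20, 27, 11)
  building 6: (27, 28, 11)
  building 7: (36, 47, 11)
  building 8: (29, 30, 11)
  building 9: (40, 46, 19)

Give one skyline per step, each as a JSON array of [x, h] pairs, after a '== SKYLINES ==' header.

== SKYLINES ==
[[20,2],[25,0]]
[[20,2],[25,11],[32,0]]
[[20,2],[25,11],[32,0],[40,3],[50,0]]
[[20,2],[25,11],[32,0],[40,3],[46,12],[49,3],[50,0]]
[[20,11],[32,0],[40,3],[46,12],[49,3],[50,0]]
[[20,11],[32,0],[40,3],[46,12],[49,3],[50,0]]
[[20,11],[32,0],[36,11],[46,12],[49,3],[50,0]]
[[20,11],[32,0],[36,11],[46,12],[49,3],[50,0]]
[[20,11],[32,0],[36,11],[40,19],[46,12],[49,3],[50,0]]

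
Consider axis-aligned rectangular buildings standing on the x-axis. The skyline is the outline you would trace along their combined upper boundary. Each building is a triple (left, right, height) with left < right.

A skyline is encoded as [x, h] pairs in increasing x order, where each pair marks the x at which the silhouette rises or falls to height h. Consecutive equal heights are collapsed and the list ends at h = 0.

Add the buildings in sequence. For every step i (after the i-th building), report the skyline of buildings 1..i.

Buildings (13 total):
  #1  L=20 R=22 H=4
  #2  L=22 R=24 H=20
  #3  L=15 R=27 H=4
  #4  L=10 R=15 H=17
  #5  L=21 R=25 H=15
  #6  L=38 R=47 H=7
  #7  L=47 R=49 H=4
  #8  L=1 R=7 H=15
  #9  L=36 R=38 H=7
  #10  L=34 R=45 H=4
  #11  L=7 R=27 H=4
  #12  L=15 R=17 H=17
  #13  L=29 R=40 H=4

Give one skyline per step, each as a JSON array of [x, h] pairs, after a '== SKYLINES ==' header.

== SKYLINES ==
[[20,4],[22,0]]
[[20,4],[22,20],[24,0]]
[[15,4],[22,20],[24,4],[27,0]]
[[10,17],[15,4],[22,20],[24,4],[27,0]]
[[10,17],[15,4],[21,15],[22,20],[24,15],[25,4],[27,0]]
[[10,17],[15,4],[21,15],[22,20],[24,15],[25,4],[27,0],[38,7],[47,0]]
[[10,17],[15,4],[21,15],[22,20],[24,15],[25,4],[27,0],[38,7],[47,4],[49,0]]
[[1,15],[7,0],[10,17],[15,4],[21,15],[22,20],[24,15],[25,4],[27,0],[38,7],[47,4],[49,0]]
[[1,15],[7,0],[10,17],[15,4],[21,15],[22,20],[24,15],[25,4],[27,0],[36,7],[47,4],[49,0]]
[[1,15],[7,0],[10,17],[15,4],[21,15],[22,20],[24,15],[25,4],[27,0],[34,4],[36,7],[47,4],[49,0]]
[[1,15],[7,4],[10,17],[15,4],[21,15],[22,20],[24,15],[25,4],[27,0],[34,4],[36,7],[47,4],[49,0]]
[[1,15],[7,4],[10,17],[17,4],[21,15],[22,20],[24,15],[25,4],[27,0],[34,4],[36,7],[47,4],[49,0]]
[[1,15],[7,4],[10,17],[17,4],[21,15],[22,20],[24,15],[25,4],[27,0],[29,4],[36,7],[47,4],[49,0]]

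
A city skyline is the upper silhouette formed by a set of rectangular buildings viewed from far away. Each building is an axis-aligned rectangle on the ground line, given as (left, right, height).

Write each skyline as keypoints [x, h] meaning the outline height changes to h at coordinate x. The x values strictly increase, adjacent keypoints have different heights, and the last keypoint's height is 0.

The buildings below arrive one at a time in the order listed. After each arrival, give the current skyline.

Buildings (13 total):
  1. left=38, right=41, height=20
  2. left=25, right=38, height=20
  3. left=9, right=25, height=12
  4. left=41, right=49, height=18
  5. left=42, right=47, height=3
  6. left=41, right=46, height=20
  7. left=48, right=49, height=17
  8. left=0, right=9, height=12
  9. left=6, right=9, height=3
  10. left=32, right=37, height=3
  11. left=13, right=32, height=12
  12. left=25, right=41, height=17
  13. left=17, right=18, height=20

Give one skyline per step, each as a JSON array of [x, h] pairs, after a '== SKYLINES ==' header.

== SKYLINES ==
[[38,20],[41,0]]
[[25,20],[41,0]]
[[9,12],[25,20],[41,0]]
[[9,12],[25,20],[41,18],[49,0]]
[[9,12],[25,20],[41,18],[49,0]]
[[9,12],[25,20],[46,18],[49,0]]
[[9,12],[25,20],[46,18],[49,0]]
[[0,12],[25,20],[46,18],[49,0]]
[[0,12],[25,20],[46,18],[49,0]]
[[0,12],[25,20],[46,18],[49,0]]
[[0,12],[25,20],[46,18],[49,0]]
[[0,12],[25,20],[46,18],[49,0]]
[[0,12],[17,20],[18,12],[25,20],[46,18],[49,0]]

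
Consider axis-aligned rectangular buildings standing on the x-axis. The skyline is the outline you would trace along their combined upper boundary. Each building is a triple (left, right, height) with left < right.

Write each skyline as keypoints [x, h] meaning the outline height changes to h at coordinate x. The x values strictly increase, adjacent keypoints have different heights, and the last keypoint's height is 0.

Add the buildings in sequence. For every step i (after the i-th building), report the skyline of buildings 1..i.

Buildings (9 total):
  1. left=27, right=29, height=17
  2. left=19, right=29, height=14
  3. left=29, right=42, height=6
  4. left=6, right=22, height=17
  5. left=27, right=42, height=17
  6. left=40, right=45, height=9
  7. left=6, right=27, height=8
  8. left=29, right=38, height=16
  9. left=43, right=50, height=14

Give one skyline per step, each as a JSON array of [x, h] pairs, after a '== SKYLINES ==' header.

== SKYLINES ==
[[27,17],[29,0]]
[[19,14],[27,17],[29,0]]
[[19,14],[27,17],[29,6],[42,0]]
[[6,17],[22,14],[27,17],[29,6],[42,0]]
[[6,17],[22,14],[27,17],[42,0]]
[[6,17],[22,14],[27,17],[42,9],[45,0]]
[[6,17],[22,14],[27,17],[42,9],[45,0]]
[[6,17],[22,14],[27,17],[42,9],[45,0]]
[[6,17],[22,14],[27,17],[42,9],[43,14],[50,0]]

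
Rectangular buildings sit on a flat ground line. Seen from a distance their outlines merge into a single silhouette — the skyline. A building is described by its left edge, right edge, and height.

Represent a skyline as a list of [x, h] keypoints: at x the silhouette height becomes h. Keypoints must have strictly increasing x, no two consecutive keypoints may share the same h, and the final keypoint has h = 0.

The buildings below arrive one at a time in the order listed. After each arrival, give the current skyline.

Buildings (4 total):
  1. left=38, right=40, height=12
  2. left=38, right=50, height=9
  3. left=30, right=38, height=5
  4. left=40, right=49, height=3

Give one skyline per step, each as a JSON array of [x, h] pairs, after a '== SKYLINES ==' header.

== SKYLINES ==
[[38,12],[40,0]]
[[38,12],[40,9],[50,0]]
[[30,5],[38,12],[40,9],[50,0]]
[[30,5],[38,12],[40,9],[50,0]]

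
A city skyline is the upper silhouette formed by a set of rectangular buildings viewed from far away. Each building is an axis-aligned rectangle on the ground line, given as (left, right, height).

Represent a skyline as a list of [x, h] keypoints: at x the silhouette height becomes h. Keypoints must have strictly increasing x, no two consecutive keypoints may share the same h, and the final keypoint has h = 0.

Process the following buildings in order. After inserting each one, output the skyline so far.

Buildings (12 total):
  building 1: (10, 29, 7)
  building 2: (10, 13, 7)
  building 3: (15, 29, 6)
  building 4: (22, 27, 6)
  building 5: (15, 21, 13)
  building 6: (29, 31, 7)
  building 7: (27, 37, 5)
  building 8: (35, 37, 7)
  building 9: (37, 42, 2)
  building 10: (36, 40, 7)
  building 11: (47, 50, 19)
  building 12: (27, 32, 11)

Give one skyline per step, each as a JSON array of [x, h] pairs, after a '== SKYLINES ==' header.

== SKYLINES ==
[[10,7],[29,0]]
[[10,7],[29,0]]
[[10,7],[29,0]]
[[10,7],[29,0]]
[[10,7],[15,13],[21,7],[29,0]]
[[10,7],[15,13],[21,7],[31,0]]
[[10,7],[15,13],[21,7],[31,5],[37,0]]
[[10,7],[15,13],[21,7],[31,5],[35,7],[37,0]]
[[10,7],[15,13],[21,7],[31,5],[35,7],[37,2],[42,0]]
[[10,7],[15,13],[21,7],[31,5],[35,7],[40,2],[42,0]]
[[10,7],[15,13],[21,7],[31,5],[35,7],[40,2],[42,0],[47,19],[50,0]]
[[10,7],[15,13],[21,7],[27,11],[32,5],[35,7],[40,2],[42,0],[47,19],[50,0]]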